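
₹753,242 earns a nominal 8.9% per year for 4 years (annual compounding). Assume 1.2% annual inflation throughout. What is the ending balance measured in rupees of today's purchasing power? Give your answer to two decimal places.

₹1,010,006.10

Nominal value at maturity: ₹753,242 × (1 + 8.9%)^4 ≈ ₹1,059,366.04.
Price-level factor over 4 years: (1 + 1.2%)^4 ≈ 1.0488709327.
The maturity value deflated by that factor is the answer in today's purchasing power.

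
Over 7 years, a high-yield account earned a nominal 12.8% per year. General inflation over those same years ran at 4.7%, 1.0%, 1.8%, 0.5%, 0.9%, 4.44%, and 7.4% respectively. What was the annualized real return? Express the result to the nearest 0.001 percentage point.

Cumulative inflation factor: 1.047 × 1.010 × 1.018 × 1.005 × 1.009 × 1.0444 × 1.074 ≈ 1.22446.
Nominal growth factor: 2.32361. Real growth factor = 2.32361 / 1.22446 ≈ 1.89766.
Annualized: 1.89766^(1/7) − 1 ≈ 0.09584.

9.584%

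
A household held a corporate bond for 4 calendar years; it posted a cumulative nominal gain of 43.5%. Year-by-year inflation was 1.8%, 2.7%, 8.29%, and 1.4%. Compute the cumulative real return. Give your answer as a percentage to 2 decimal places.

25.00%

Cumulative inflation factor: 1.018 × 1.027 × 1.0829 × 1.014 ≈ 1.14801.
Nominal growth factor: 1.43500. Real growth factor = 1.43500 / 1.14801 ≈ 1.24999.
Total real return ≈ 24.9992%.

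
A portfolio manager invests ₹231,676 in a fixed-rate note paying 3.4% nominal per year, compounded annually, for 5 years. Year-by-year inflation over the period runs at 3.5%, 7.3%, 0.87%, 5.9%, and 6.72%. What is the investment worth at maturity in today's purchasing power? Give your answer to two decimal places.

Nominal value at maturity: ₹231,676 × (1 + 3.4%)^5 ≈ ₹273,831.71.
Price-level factor over 5 years: 1.035 × 1.073 × 1.0087 × 1.059 × 1.0672 ≈ 1.2660296279.
Dividing the nominal maturity value by the price-level factor gives the value in today's money.

₹216,291.71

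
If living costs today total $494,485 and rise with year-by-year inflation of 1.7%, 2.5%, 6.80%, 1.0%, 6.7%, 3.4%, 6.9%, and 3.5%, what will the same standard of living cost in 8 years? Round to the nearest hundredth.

Cumulative price-level factor: 1.017 × 1.025 × 1.0680 × 1.010 × 1.067 × 1.034 × 1.069 × 1.035 ≈ 1.3725888226.
The nominal amount required is $494,485 scaled up by that factor.

$678,724.58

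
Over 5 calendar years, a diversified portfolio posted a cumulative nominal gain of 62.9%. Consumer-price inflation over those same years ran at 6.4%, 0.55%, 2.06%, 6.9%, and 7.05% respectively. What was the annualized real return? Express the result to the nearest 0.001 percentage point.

Cumulative inflation factor: 1.064 × 1.0055 × 1.0206 × 1.069 × 1.0705 ≈ 1.24952.
Nominal growth factor: 1.62900. Real growth factor = 1.62900 / 1.24952 ≈ 1.30370.
Annualized: 1.30370^(1/5) − 1 ≈ 0.05447.

5.447%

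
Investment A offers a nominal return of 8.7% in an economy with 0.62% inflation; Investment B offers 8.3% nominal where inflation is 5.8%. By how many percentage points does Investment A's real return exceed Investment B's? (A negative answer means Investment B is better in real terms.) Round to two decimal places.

5.67

Investment A real return: 1.087/1.0062 − 1 = 8.030%.
Investment B real return: 1.083/1.058 − 1 = 2.363%.
Difference: 8.030 − 2.363 = 5.667 pp.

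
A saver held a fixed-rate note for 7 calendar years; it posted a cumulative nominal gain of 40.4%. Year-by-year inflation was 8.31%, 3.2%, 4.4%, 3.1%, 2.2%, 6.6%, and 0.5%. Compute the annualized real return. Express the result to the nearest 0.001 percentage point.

Cumulative inflation factor: 1.0831 × 1.032 × 1.044 × 1.031 × 1.022 × 1.066 × 1.005 ≈ 1.31729.
Nominal growth factor: 1.40400. Real growth factor = 1.40400 / 1.31729 ≈ 1.06582.
Annualized: 1.06582^(1/7) − 1 ≈ 0.00915.

0.915%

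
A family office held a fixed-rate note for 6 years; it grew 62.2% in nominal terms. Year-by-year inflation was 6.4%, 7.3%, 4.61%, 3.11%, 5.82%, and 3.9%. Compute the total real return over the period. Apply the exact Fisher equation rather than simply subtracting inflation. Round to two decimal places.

19.80%

Cumulative inflation factor: 1.064 × 1.073 × 1.0461 × 1.0311 × 1.0582 × 1.039 ≈ 1.35394.
Nominal growth factor: 1.62200. Real growth factor = 1.62200 / 1.35394 ≈ 1.19799.
Total real return ≈ 19.7987%.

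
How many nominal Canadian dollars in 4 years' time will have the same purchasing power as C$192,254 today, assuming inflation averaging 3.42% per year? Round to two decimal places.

C$219,934.58

Cumulative price-level factor: (1+3.42%)^4 ≈ 1.1439792148.
Multiplying C$192,254 by the price-level factor gives the future nominal sum.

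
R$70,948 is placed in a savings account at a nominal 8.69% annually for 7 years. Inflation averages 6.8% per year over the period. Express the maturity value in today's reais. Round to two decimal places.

R$80,217.39

Nominal value at maturity: R$70,948 × (1 + 8.69%)^7 ≈ R$127,135.63.
Price-level factor over 7 years: (1 + 6.8%)^7 ≈ 1.5848886996.
Dividing the nominal maturity value by the price-level factor gives the value in today's money.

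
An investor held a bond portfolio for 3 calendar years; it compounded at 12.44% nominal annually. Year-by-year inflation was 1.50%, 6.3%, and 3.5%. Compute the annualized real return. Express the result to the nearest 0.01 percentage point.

8.38%

Cumulative inflation factor: 1.0150 × 1.063 × 1.035 ≈ 1.11671.
Nominal growth factor: 1.42155. Real growth factor = 1.42155 / 1.11671 ≈ 1.27298.
Annualized: 1.27298^(1/3) − 1 ≈ 0.08378.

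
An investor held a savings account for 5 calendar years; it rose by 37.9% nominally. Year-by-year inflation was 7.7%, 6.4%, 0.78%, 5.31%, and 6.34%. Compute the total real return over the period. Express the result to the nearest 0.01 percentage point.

Cumulative inflation factor: 1.077 × 1.064 × 1.0078 × 1.0531 × 1.0634 ≈ 1.29330.
Nominal growth factor: 1.37900. Real growth factor = 1.37900 / 1.29330 ≈ 1.06627.
Total real return ≈ 6.6268%.

6.63%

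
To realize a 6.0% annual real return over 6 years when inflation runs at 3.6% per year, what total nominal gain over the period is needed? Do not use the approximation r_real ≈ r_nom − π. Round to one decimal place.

Required annual nominal rate: (1+6.0%)(1+3.6%) − 1 = 9.816%.
Cumulative over 6 years: (1 + 0.09816)^6 − 1 ≈ 0.75386.

75.4%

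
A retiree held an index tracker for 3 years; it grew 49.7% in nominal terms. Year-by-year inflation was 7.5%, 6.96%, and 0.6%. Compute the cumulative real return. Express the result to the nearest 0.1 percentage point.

29.4%

Cumulative inflation factor: 1.075 × 1.0696 × 1.006 ≈ 1.15672.
Nominal growth factor: 1.49700. Real growth factor = 1.49700 / 1.15672 ≈ 1.29418.
Total real return ≈ 29.4178%.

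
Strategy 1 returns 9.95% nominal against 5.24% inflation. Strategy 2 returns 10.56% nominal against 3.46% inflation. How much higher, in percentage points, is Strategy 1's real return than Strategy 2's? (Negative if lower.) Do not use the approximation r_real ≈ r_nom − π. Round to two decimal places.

-2.39

Strategy 1 real return: 1.0995/1.0524 − 1 = 4.475%.
Strategy 2 real return: 1.1056/1.0346 − 1 = 6.863%.
Difference: 4.475 − 6.863 = -2.388 pp.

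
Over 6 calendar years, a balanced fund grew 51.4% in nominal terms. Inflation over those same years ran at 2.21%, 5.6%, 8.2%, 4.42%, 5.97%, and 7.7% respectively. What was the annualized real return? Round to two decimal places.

1.41%

Cumulative inflation factor: 1.0221 × 1.056 × 1.082 × 1.0442 × 1.0597 × 1.077 ≈ 1.39177.
Nominal growth factor: 1.51400. Real growth factor = 1.51400 / 1.39177 ≈ 1.08782.
Annualized: 1.08782^(1/6) − 1 ≈ 0.01413.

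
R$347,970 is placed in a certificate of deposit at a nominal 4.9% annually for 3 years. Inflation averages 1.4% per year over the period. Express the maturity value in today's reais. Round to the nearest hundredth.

Nominal value at maturity: R$347,970 × (1 + 4.9%)^3 ≈ R$401,668.96.
Price-level factor over 3 years: (1 + 1.4%)^3 = 1.042590744.
Dividing the nominal maturity value by the price-level factor gives the value in today's money.

R$385,260.43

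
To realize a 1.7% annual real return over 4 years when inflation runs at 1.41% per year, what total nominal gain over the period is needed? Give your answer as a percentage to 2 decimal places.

Required annual nominal rate: (1+1.7%)(1+1.41%) − 1 = 3.13397%.
Cumulative over 4 years: (1 + 0.0313397)^4 − 1 ≈ 0.13138.

13.14%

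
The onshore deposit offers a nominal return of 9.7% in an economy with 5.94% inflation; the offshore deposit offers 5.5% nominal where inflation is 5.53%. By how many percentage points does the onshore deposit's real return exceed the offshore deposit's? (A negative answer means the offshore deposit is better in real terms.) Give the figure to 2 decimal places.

The onshore deposit real return: 1.097/1.0594 − 1 = 3.549%.
The offshore deposit real return: 1.055/1.0553 − 1 = -0.028%.
Difference: 3.549 − (-0.028) = 3.577 pp.

3.58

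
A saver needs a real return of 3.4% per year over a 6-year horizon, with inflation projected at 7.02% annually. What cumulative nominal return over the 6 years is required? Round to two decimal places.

83.62%

Required annual nominal rate: (1+3.4%)(1+7.02%) − 1 = 10.65868%.
Cumulative over 6 years: (1 + 0.1065868)^6 − 1 ≈ 0.83617.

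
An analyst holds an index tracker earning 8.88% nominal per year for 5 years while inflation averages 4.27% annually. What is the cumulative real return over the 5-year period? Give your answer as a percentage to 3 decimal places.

24.149%

The annual real rate is (1+8.88%)/(1+4.27%) − 1 = 4.4212%.
Compounded over 5 years: (1 + 0.044212)^5 − 1 ≈ 0.24149.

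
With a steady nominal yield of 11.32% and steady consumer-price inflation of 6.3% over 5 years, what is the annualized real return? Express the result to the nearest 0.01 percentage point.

4.72%

With constant rates the annual real return is the same each year: (1+11.32%)/(1+6.3%) − 1 = 0.04722.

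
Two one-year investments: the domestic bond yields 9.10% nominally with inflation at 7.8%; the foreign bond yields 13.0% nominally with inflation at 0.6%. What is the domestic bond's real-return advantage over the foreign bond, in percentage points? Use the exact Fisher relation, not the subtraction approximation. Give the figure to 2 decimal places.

The domestic bond real return: 1.0910/1.078 − 1 = 1.206%.
The foreign bond real return: 1.130/1.006 − 1 = 12.326%.
Difference: 1.206 − 12.326 = -11.120 pp.

-11.12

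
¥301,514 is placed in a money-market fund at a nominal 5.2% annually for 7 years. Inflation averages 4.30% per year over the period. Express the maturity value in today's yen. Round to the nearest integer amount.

Nominal value at maturity: ¥301,514 × (1 + 5.2%)^7 ≈ ¥429,950.
Price-level factor over 7 years: (1 + 4.30%)^7 ≈ 1.3427345347.
Dividing the nominal maturity value by the price-level factor gives the value in today's money.

¥320,205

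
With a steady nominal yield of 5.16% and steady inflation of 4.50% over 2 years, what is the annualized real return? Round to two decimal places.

With constant rates the annual real return is the same each year: (1+5.16%)/(1+4.50%) − 1 = 0.00632.

0.63%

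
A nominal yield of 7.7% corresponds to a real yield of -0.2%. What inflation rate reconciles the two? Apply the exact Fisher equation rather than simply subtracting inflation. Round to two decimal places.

7.92%

From (1+r_nom) = (1+r_real)(1+π), we get 1+π = (1 + 7.7%)/(1 − 0.2%) = 1.077/0.998 ≈ 1.07916.
So π ≈ 7.9158%.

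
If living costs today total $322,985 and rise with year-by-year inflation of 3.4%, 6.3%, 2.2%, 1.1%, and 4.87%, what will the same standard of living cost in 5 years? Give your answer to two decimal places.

Cumulative price-level factor: 1.034 × 1.063 × 1.022 × 1.011 × 1.0487 ≈ 1.1909872787.
Multiplying $322,985 by the price-level factor gives the future nominal sum.

$384,671.03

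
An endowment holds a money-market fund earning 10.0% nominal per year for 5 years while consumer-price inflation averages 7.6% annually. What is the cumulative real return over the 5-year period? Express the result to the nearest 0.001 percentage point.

11.661%

The annual real rate is (1+10.0%)/(1+7.6%) − 1 = 2.2305%.
Compounded over 5 years: (1 + 0.022305)^5 − 1 ≈ 0.11661.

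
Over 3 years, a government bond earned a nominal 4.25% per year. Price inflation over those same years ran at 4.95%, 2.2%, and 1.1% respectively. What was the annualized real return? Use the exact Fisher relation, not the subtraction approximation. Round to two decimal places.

Cumulative inflation factor: 1.0495 × 1.022 × 1.011 ≈ 1.08439.
Nominal growth factor: 1.13300. Real growth factor = 1.13300 / 1.08439 ≈ 1.04483.
Annualized: 1.04483^(1/3) − 1 ≈ 0.01472.

1.47%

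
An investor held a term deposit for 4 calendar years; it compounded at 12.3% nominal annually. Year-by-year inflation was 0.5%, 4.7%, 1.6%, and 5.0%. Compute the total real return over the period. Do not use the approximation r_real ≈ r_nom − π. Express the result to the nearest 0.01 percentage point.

Cumulative inflation factor: 1.005 × 1.047 × 1.016 × 1.050 ≈ 1.12252.
Nominal growth factor: 1.59045. Real growth factor = 1.59045 / 1.12252 ≈ 1.41685.
Total real return ≈ 41.6848%.

41.68%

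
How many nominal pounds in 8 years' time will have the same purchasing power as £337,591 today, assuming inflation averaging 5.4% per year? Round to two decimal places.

£514,180.67

Cumulative price-level factor: (1+5.4%)^8 ≈ 1.5230876162.
The nominal amount required is £337,591 scaled up by that factor.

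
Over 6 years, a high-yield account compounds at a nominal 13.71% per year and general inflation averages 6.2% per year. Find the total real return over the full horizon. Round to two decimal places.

50.68%

The annual real rate is (1+13.71%)/(1+6.2%) − 1 = 7.0716%.
Compounded over 6 years: (1 + 0.070716)^6 − 1 ≈ 0.50676.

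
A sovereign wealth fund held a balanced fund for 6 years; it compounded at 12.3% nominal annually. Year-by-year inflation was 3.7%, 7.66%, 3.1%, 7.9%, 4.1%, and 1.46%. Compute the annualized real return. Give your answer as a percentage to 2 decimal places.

Cumulative inflation factor: 1.037 × 1.0766 × 1.031 × 1.079 × 1.041 × 1.0146 ≈ 1.31177.
Nominal growth factor: 2.00576. Real growth factor = 2.00576 / 1.31177 ≈ 1.52904.
Annualized: 1.52904^(1/6) − 1 ≈ 0.07334.

7.33%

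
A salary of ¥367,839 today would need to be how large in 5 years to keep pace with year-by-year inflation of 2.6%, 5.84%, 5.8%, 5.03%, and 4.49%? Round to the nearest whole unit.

Cumulative price-level factor: 1.026 × 1.0584 × 1.058 × 1.0503 × 1.0449 ≈ 1.2608718659.
Multiplying ¥367,839 by the price-level factor gives the future nominal sum.

¥463,798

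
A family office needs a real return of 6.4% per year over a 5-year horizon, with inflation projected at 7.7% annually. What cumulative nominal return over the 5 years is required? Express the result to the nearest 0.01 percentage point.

97.60%

Required annual nominal rate: (1+6.4%)(1+7.7%) − 1 = 14.5928%.
Cumulative over 5 years: (1 + 0.145928)^5 − 1 ≈ 0.97600.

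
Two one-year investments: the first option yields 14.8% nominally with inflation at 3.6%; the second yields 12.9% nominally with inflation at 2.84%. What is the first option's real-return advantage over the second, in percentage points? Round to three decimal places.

1.029

The first option real return: 1.148/1.036 − 1 = 10.8108%.
The second real return: 1.129/1.0284 − 1 = 9.7822%.
Difference: 10.8108 − 9.7822 = 1.0286 pp.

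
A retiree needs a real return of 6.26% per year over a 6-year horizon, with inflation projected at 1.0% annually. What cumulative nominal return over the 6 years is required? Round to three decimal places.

52.808%

Required annual nominal rate: (1+6.26%)(1+1.0%) − 1 = 7.3226%.
Cumulative over 6 years: (1 + 0.073226)^6 − 1 ≈ 0.52808.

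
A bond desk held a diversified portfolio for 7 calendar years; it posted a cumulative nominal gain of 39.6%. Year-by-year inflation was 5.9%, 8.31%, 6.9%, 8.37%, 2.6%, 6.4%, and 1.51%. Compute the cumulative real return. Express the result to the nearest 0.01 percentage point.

Cumulative inflation factor: 1.059 × 1.0831 × 1.069 × 1.0837 × 1.026 × 1.064 × 1.0151 ≈ 1.47248.
Nominal growth factor: 1.39600. Real growth factor = 1.39600 / 1.47248 ≈ 0.94806.
Total real return ≈ -5.1939%.

-5.19%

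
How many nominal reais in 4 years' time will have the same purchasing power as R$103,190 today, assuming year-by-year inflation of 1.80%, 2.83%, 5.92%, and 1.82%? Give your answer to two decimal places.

Cumulative price-level factor: 1.0180 × 1.0283 × 1.0592 × 1.0182 ≈ 1.1289603219.
Multiplying R$103,190 by the price-level factor gives the future nominal sum.

R$116,497.42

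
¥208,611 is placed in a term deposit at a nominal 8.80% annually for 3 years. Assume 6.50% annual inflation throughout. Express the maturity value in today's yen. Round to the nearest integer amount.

Nominal value at maturity: ¥208,611 × (1 + 8.80%)^3 ≈ ¥268,673.
Price-level factor over 3 years: (1 + 6.50%)^3 = 1.207949625.
Dividing the nominal maturity value by the price-level factor gives the value in today's money.

¥222,421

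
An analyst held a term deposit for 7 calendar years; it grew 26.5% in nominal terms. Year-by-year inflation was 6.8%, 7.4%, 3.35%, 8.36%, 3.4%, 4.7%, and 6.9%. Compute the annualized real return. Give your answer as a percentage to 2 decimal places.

Cumulative inflation factor: 1.068 × 1.074 × 1.0335 × 1.0836 × 1.034 × 1.047 × 1.069 ≈ 1.48662.
Nominal growth factor: 1.26500. Real growth factor = 1.26500 / 1.48662 ≈ 0.85092.
Annualized: 0.85092^(1/7) − 1 ≈ -0.02280.

-2.28%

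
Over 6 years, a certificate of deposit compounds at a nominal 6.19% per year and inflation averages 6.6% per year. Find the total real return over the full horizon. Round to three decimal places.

The annual real rate is (1+6.19%)/(1+6.6%) − 1 = -0.3846%.
Compounded over 6 years: (1 + -0.003846)^6 − 1 ≈ -0.02286.

-2.286%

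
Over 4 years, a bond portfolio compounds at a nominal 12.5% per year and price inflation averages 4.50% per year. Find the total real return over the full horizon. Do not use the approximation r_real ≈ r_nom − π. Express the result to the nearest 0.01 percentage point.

34.32%

The annual real rate is (1+12.5%)/(1+4.50%) − 1 = 7.6555%.
Compounded over 4 years: (1 + 0.076555)^4 − 1 ≈ 0.34321.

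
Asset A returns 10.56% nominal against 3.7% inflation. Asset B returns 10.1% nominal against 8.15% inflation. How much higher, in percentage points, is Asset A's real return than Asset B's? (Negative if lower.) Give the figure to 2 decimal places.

Asset A real return: 1.1056/1.037 − 1 = 6.615%.
Asset B real return: 1.101/1.0815 − 1 = 1.803%.
Difference: 6.615 − 1.803 = 4.812 pp.

4.81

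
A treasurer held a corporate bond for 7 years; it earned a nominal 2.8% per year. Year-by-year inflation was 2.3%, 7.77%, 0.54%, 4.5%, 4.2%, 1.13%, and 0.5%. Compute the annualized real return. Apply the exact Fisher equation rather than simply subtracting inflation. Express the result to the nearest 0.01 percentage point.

-0.16%

Cumulative inflation factor: 1.023 × 1.0777 × 1.0054 × 1.045 × 1.042 × 1.0113 × 1.005 ≈ 1.22671.
Nominal growth factor: 1.21325. Real growth factor = 1.21325 / 1.22671 ≈ 0.98903.
Annualized: 0.98903^(1/7) − 1 ≈ -0.00157.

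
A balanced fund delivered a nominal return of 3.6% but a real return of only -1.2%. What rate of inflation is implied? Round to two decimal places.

4.86%

From (1+r_nom) = (1+r_real)(1+π), we get 1+π = (1 + 3.6%)/(1 − 1.2%) = 1.036/0.988 ≈ 1.04858.
So π ≈ 4.8583%.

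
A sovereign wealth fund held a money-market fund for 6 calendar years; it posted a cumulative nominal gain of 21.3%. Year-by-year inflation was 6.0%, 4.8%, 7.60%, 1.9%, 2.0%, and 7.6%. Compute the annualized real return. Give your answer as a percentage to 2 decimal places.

Cumulative inflation factor: 1.060 × 1.048 × 1.0760 × 1.019 × 1.020 × 1.076 ≈ 1.33680.
Nominal growth factor: 1.21300. Real growth factor = 1.21300 / 1.33680 ≈ 0.90739.
Annualized: 0.90739^(1/6) − 1 ≈ -0.01607.

-1.61%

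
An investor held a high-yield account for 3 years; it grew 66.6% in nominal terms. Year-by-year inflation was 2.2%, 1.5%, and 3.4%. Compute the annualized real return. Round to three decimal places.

15.810%

Cumulative inflation factor: 1.022 × 1.015 × 1.034 ≈ 1.07260.
Nominal growth factor: 1.66600. Real growth factor = 1.66600 / 1.07260 ≈ 1.55324.
Annualized: 1.55324^(1/3) − 1 ≈ 0.15810.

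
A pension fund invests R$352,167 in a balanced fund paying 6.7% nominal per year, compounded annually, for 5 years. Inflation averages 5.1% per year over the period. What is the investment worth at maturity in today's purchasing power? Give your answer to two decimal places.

Nominal value at maturity: R$352,167 × (1 + 6.7%)^5 ≈ R$487,046.87.
Price-level factor over 5 years: (1 + 5.1%)^5 ≈ 1.2823706810.
The maturity value deflated by that factor is the answer in today's purchasing power.

R$379,801.94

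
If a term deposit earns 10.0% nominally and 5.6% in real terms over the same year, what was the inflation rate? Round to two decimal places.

4.17%

From (1+r_nom) = (1+r_real)(1+π), we get 1+π = (1 + 10.0%)/(1 + 5.6%) = 1.100/1.056 ≈ 1.04167.
So π ≈ 4.1667%.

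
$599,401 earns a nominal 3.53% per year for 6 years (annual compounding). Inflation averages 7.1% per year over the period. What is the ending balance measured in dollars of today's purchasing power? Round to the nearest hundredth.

Nominal value at maturity: $599,401 × (1 + 3.53%)^6 ≈ $738,099.22.
Price-level factor over 6 years: (1 + 7.1%)^6 ≈ 1.5091653487.
The maturity value deflated by that factor is the answer in today's purchasing power.

$489,077.77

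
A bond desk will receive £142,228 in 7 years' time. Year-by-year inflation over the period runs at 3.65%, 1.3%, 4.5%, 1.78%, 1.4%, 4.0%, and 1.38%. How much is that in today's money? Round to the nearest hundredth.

£119,125.31

Price-level factor over 7 years: 1.0365 × 1.013 × 1.045 × 1.0178 × 1.014 × 1.040 × 1.0138 ≈ 1.1939360620.
Purchasing power today: £142,228 divided by that factor.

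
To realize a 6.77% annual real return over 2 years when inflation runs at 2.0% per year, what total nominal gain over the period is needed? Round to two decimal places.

Required annual nominal rate: (1+6.77%)(1+2.0%) − 1 = 8.9054%.
Cumulative over 2 years: (1 + 0.089054)^2 − 1 ≈ 0.18604.

18.60%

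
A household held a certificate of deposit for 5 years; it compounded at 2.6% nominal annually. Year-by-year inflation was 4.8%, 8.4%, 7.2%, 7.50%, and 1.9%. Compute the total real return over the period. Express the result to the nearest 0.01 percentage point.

-14.77%

Cumulative inflation factor: 1.048 × 1.084 × 1.072 × 1.0750 × 1.019 ≈ 1.33404.
Nominal growth factor: 1.13694. Real growth factor = 1.13694 / 1.33404 ≈ 0.85225.
Total real return ≈ -14.7746%.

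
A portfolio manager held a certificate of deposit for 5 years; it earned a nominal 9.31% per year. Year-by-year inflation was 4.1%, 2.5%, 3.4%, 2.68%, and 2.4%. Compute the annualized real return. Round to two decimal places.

Cumulative inflation factor: 1.041 × 1.025 × 1.034 × 1.0268 × 1.024 ≈ 1.16006.
Nominal growth factor: 1.56063. Real growth factor = 1.56063 / 1.16006 ≈ 1.34530.
Annualized: 1.34530^(1/5) − 1 ≈ 0.06112.

6.11%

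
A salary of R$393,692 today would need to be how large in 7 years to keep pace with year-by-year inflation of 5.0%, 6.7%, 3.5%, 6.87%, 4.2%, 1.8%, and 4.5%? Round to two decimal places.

R$540,801.96

Cumulative price-level factor: 1.050 × 1.067 × 1.035 × 1.0687 × 1.042 × 1.018 × 1.045 ≈ 1.3736676323.
Multiplying R$393,692 by the price-level factor gives the future nominal sum.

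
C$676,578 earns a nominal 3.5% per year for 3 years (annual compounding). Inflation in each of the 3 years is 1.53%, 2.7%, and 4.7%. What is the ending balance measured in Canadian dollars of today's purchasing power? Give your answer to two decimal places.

C$687,111.80

Nominal value at maturity: C$676,578 × (1 + 3.5%)^3 ≈ C$750,134.12.
Price-level factor over 3 years: 1.0153 × 1.027 × 1.047 = 1.0917206157.
Dividing the nominal maturity value by the price-level factor gives the value in today's money.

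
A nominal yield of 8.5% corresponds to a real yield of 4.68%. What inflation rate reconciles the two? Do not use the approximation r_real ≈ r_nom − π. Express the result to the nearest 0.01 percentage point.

3.65%

From (1+r_nom) = (1+r_real)(1+π), we get 1+π = (1 + 8.5%)/(1 + 4.68%) = 1.085/1.0468 ≈ 1.03649.
So π ≈ 3.6492%.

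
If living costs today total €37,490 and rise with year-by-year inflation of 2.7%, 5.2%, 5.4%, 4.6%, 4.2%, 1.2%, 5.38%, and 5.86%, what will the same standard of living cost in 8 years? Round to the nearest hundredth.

Cumulative price-level factor: 1.027 × 1.052 × 1.054 × 1.046 × 1.042 × 1.012 × 1.0538 × 1.0586 ≈ 1.4011892418.
The nominal amount required is €37,490 scaled up by that factor.

€52,530.58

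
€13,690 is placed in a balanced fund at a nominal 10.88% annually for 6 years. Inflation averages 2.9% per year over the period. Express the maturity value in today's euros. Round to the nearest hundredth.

Nominal value at maturity: €13,690 × (1 + 10.88%)^6 ≈ €25,440.33.
Price-level factor over 6 years: (1 + 2.9%)^6 ≈ 1.1871135129.
The maturity value deflated by that factor is the answer in today's purchasing power.

€21,430.41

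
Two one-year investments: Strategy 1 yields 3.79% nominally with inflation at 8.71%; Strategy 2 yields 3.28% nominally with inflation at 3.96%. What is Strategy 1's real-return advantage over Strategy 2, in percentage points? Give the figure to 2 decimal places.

Strategy 1 real return: 1.0379/1.0871 − 1 = -4.526%.
Strategy 2 real return: 1.0328/1.0396 − 1 = -0.654%.
Difference: -4.526 − (-0.654) = -3.872 pp.

-3.87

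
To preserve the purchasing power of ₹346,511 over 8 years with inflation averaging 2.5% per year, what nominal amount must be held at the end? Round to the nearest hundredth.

Cumulative price-level factor: (1+2.5%)^8 ≈ 1.2184028975.
The nominal amount required is ₹346,511 scaled up by that factor.

₹422,190.01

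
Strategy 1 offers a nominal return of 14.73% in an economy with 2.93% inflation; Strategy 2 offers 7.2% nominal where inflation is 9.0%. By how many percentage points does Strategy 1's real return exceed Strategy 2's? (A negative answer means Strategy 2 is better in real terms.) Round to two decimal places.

13.12

Strategy 1 real return: 1.1473/1.0293 − 1 = 11.464%.
Strategy 2 real return: 1.072/1.090 − 1 = -1.651%.
Difference: 11.464 − (-1.651) = 13.115 pp.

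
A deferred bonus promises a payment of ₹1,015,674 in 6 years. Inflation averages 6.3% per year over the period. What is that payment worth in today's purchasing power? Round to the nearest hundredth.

Price-level factor over 6 years: (1 + 6.3%)^6 ≈ 1.4427782516.
Purchasing power today: ₹1,015,674 divided by that factor.

₹703,970.97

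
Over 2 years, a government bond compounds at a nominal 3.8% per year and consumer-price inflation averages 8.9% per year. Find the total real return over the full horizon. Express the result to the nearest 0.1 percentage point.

The annual real rate is (1+3.8%)/(1+8.9%) − 1 = -4.6832%.
Compounded over 2 years: (1 + -0.046832)^2 − 1 ≈ -0.09147.

-9.1%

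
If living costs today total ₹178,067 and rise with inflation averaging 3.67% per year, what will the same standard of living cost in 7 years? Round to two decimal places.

Cumulative price-level factor: (1+3.67%)^7 ≈ 1.2869796795.
Multiplying ₹178,067 by the price-level factor gives the future nominal sum.

₹229,168.61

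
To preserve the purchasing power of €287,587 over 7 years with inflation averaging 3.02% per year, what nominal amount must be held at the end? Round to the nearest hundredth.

Cumulative price-level factor: (1+3.02%)^7 ≈ 1.2315465127.
The nominal amount required is €287,587 scaled up by that factor.

€354,176.77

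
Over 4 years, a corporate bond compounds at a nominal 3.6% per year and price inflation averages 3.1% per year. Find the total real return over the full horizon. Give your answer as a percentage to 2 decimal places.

1.95%

The annual real rate is (1+3.6%)/(1+3.1%) − 1 = 0.4850%.
Compounded over 4 years: (1 + 0.004850)^4 − 1 ≈ 0.01954.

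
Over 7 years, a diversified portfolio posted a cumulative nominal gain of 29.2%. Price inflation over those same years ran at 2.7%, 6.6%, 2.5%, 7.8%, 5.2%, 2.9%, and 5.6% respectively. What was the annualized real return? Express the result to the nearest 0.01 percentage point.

Cumulative inflation factor: 1.027 × 1.066 × 1.025 × 1.078 × 1.052 × 1.029 × 1.056 ≈ 1.38282.
Nominal growth factor: 1.29200. Real growth factor = 1.29200 / 1.38282 ≈ 0.93432.
Annualized: 0.93432^(1/7) − 1 ≈ -0.00966.

-0.97%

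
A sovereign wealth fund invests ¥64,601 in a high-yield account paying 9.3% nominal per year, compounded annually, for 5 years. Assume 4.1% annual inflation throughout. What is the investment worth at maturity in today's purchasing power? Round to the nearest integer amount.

Nominal value at maturity: ¥64,601 × (1 + 9.3%)^5 ≈ ¥100,772.
Price-level factor over 5 years: (1 + 4.1%)^5 ≈ 1.2225134547.
Dividing the nominal maturity value by the price-level factor gives the value in today's money.

¥82,430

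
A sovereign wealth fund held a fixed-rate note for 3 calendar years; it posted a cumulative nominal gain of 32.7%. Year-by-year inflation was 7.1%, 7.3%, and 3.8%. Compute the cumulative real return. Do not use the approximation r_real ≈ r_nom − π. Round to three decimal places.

11.246%

Cumulative inflation factor: 1.071 × 1.073 × 1.038 ≈ 1.19285.
Nominal growth factor: 1.32700. Real growth factor = 1.32700 / 1.19285 ≈ 1.11246.
Total real return ≈ 11.2460%.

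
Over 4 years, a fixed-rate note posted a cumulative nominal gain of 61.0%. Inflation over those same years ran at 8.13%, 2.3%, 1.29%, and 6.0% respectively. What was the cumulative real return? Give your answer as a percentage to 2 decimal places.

35.56%

Cumulative inflation factor: 1.0813 × 1.023 × 1.0129 × 1.060 ≈ 1.18767.
Nominal growth factor: 1.61000. Real growth factor = 1.61000 / 1.18767 ≈ 1.35560.
Total real return ≈ 35.5600%.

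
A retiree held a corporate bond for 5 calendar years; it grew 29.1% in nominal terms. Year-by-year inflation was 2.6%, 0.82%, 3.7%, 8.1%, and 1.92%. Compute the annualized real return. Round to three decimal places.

1.783%

Cumulative inflation factor: 1.026 × 1.0082 × 1.037 × 1.081 × 1.0192 ≈ 1.18184.
Nominal growth factor: 1.29100. Real growth factor = 1.29100 / 1.18184 ≈ 1.09237.
Annualized: 1.09237^(1/5) − 1 ≈ 0.01783.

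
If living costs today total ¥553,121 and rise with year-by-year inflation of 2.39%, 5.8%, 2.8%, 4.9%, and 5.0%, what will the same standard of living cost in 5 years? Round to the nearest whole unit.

¥678,455

Cumulative price-level factor: 1.0239 × 1.058 × 1.028 × 1.049 × 1.050 ≈ 1.2265947814.
Multiplying ¥553,121 by the price-level factor gives the future nominal sum.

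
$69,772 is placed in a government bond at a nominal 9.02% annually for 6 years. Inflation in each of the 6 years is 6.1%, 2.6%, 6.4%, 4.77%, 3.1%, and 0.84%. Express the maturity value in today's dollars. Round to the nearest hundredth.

$92,850.75

Nominal value at maturity: $69,772 × (1 + 9.02%)^6 ≈ $117,143.51.
Price-level factor over 6 years: 1.061 × 1.026 × 1.064 × 1.0477 × 1.031 × 1.0084 ≈ 1.2616323571.
The maturity value deflated by that factor is the answer in today's purchasing power.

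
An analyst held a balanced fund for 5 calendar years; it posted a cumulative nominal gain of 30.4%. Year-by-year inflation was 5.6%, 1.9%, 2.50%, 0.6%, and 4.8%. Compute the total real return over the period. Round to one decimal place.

12.1%

Cumulative inflation factor: 1.056 × 1.019 × 1.0250 × 1.006 × 1.048 ≈ 1.16284.
Nominal growth factor: 1.30400. Real growth factor = 1.30400 / 1.16284 ≈ 1.12139.
Total real return ≈ 12.1389%.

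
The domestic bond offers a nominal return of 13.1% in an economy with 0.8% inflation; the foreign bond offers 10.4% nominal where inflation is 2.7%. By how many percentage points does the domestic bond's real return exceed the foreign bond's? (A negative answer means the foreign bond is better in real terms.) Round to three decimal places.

4.705

The domestic bond real return: 1.131/1.008 − 1 = 12.2024%.
The foreign bond real return: 1.104/1.027 − 1 = 7.4976%.
Difference: 12.2024 − 7.4976 = 4.7048 pp.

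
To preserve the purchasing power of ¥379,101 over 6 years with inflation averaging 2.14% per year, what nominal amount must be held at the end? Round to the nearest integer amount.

Cumulative price-level factor: (1+2.14%)^6 ≈ 1.1354685798.
Multiplying ¥379,101 by the price-level factor gives the future nominal sum.

¥430,457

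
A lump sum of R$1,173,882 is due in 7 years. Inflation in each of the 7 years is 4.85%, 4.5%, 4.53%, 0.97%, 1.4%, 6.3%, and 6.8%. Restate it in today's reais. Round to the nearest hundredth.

Price-level factor over 7 years: 1.0485 × 1.045 × 1.0453 × 1.0097 × 1.014 × 1.063 × 1.068 ≈ 1.3312527077.
Purchasing power today: R$1,173,882 divided by that factor.

R$881,787.50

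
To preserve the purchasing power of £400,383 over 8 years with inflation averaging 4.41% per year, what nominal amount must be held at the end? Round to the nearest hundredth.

Cumulative price-level factor: (1+4.41%)^8 ≈ 1.4123318921.
The nominal amount required is £400,383 scaled up by that factor.

£565,473.68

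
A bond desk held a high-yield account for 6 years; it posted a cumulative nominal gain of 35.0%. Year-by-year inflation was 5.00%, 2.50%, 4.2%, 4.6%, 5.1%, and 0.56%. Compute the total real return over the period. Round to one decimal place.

Cumulative inflation factor: 1.0500 × 1.0250 × 1.042 × 1.046 × 1.051 × 1.0056 ≈ 1.23977.
Nominal growth factor: 1.35000. Real growth factor = 1.35000 / 1.23977 ≈ 1.08891.
Total real return ≈ 8.8913%.

8.9%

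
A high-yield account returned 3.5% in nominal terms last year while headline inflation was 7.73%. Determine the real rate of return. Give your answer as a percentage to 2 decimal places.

-3.93%

Real return via the Fisher equation: (1 + 3.5%)/(1 + 7.73%) − 1 = 1.035/1.0773 − 1 ≈ -0.03926.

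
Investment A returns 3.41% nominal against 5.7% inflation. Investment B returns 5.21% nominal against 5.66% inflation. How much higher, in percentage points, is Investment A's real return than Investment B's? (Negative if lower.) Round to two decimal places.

-1.74

Investment A real return: 1.0341/1.057 − 1 = -2.167%.
Investment B real return: 1.0521/1.0566 − 1 = -0.426%.
Difference: -2.167 − (-0.426) = -1.741 pp.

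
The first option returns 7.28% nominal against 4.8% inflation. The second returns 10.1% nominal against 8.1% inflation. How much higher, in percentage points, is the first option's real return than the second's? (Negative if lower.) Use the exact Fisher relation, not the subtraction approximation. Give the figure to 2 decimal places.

The first option real return: 1.0728/1.048 − 1 = 2.366%.
The second real return: 1.101/1.081 − 1 = 1.850%.
Difference: 2.366 − 1.850 = 0.516 pp.

0.52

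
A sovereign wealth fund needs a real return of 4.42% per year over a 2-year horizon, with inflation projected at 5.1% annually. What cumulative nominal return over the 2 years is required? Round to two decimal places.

20.44%

Required annual nominal rate: (1+4.42%)(1+5.1%) − 1 = 9.74542%.
Cumulative over 2 years: (1 + 0.0974542)^2 − 1 ≈ 0.20441.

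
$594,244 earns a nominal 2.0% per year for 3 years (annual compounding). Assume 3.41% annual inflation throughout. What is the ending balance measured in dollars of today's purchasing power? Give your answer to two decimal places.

$570,266.30

Nominal value at maturity: $594,244 × (1 + 2.0%)^3 ≈ $630,616.49.
Price-level factor over 3 years: (1 + 3.41%)^3 ≈ 1.1058280818.
Dividing the nominal maturity value by the price-level factor gives the value in today's money.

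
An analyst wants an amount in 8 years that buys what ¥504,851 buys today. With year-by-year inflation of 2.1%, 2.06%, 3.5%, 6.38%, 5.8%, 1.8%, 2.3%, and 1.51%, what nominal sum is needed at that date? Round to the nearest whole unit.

Cumulative price-level factor: 1.021 × 1.0206 × 1.035 × 1.0638 × 1.058 × 1.018 × 1.023 × 1.0151 ≈ 1.2832153588.
The nominal amount required is ¥504,851 scaled up by that factor.

¥647,833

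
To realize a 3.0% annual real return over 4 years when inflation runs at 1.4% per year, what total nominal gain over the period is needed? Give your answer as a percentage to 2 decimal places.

18.99%

Required annual nominal rate: (1+3.0%)(1+1.4%) − 1 = 4.442%.
Cumulative over 4 years: (1 + 0.04442)^4 − 1 ≈ 0.18987.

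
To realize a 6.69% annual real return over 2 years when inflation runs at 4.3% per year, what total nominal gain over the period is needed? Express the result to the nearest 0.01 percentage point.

Required annual nominal rate: (1+6.69%)(1+4.3%) − 1 = 11.27767%.
Cumulative over 2 years: (1 + 0.1127767)^2 − 1 ≈ 0.23827.

23.83%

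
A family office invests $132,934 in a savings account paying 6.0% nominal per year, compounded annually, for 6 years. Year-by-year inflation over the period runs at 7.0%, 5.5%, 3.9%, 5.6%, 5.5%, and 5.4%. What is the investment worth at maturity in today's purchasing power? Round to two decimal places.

$136,918.61

Nominal value at maturity: $132,934 × (1 + 6.0%)^6 ≈ $188,569.42.
Price-level factor over 6 years: 1.070 × 1.055 × 1.039 × 1.056 × 1.055 × 1.054 ≈ 1.3772372915.
The maturity value deflated by that factor is the answer in today's purchasing power.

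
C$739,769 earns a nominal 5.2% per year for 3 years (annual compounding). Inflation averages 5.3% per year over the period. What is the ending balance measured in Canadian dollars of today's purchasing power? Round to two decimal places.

C$737,663.40

Nominal value at maturity: C$739,769 × (1 + 5.2%)^3 ≈ C$861,277.99.
Price-level factor over 3 years: (1 + 5.3%)^3 = 1.167575877.
Dividing the nominal maturity value by the price-level factor gives the value in today's money.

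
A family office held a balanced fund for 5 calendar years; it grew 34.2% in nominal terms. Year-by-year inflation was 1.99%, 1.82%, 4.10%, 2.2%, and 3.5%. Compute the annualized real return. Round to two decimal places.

3.25%

Cumulative inflation factor: 1.0199 × 1.0182 × 1.0410 × 1.022 × 1.035 ≈ 1.14349.
Nominal growth factor: 1.34200. Real growth factor = 1.34200 / 1.14349 ≈ 1.17360.
Annualized: 1.17360^(1/5) − 1 ≈ 0.03253.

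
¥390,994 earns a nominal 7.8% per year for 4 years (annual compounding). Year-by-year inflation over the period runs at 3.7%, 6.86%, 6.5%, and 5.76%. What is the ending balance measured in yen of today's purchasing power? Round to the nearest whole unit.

¥423,039

Nominal value at maturity: ¥390,994 × (1 + 7.8%)^4 ≈ ¥528,014.
Price-level factor over 4 years: 1.037 × 1.0686 × 1.065 × 1.0576 ≈ 1.2481448127.
The maturity value deflated by that factor is the answer in today's purchasing power.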